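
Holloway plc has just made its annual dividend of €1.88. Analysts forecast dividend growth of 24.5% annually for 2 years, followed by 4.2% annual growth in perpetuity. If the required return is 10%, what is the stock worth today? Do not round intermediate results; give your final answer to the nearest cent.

€47.80

D_1 = 2.34060
D_2 = 2.91405
Terminal value at year 2: TV = D_2×(1+g_2)/(r−g_2) = 3.03644/0.058 = 52.35236
P_0 = D_1/(1+r)^1 + D_2/(1+r)^2 + TV/(1+r)^2
    = 2.12782 + 2.40830 + 43.26641 = 47.80254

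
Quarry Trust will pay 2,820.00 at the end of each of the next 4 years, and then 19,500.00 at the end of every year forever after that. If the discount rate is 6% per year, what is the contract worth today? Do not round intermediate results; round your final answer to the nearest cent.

267202.04

PV of 4-year annuity: 2,820.00 × [1 − (1+0.06)^−4] / 0.06 = 9771.59783
Perpetuity value at year 4: 19,500.00 / 0.06 = 325000.00000
PV of perpetuity: 325000.00000 / (1+0.06)^4 = 257430.44055
Total PV = 9771.59783 + 257430.44055 = 267202.03838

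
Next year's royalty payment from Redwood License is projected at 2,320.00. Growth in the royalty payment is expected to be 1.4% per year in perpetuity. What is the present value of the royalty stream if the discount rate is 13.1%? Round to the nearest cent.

Growing perpetuity: P = D₁ / (r − g) = 2,320.0000 / (0.131 − 0.014) = 19,829.06

19829.06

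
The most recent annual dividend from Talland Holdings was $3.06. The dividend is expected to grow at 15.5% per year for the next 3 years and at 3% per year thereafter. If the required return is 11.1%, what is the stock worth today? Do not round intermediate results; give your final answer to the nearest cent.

$53.65

D_1 = 3.53430
D_2 = 4.08212
D_3 = 4.71484
Terminal value at year 3: TV = D_3×(1+g_2)/(r−g_2) = 4.85629/0.081 = 59.95420
P_0 = D_1/(1+r)^1 + D_2/(1+r)^2 + D_3/(1+r)^3 + TV/(1+r)^3
    = 3.18119 + 3.30718 + 3.43815 + 43.71972 = 53.64624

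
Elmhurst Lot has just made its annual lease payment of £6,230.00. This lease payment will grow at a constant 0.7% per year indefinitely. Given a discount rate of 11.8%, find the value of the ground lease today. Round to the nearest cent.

D₁ = D₀ × (1 + g) = £6,230.00 × 1.007 = £6,273.6100
Growing perpetuity: P = D₁ / (r − g) = £6,273.6100 / (0.118 − 0.007) = £56,519.01

£56519.01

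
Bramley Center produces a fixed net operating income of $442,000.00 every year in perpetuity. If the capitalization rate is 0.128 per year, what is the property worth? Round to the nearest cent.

$3453125.00

Level perpetuity: PV = C / r = $442,000.00 / 0.128 = $3,453,125.00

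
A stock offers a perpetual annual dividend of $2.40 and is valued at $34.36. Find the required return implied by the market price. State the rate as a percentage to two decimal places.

P = C/r ⇒ r = C/P = $2.40/$34.36 = 0.069849

6.98%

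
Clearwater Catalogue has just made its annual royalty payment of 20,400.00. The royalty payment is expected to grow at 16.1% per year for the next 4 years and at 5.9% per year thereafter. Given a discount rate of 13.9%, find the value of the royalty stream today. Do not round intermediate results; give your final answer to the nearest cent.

377138.33

D_1 = 23684.40000
D_2 = 27497.58840
D_3 = 31924.70013
D_4 = 37064.57685
Terminal value at year 4: TV = D_4×(1+g_2)/(r−g_2) = 39251.38689/0.08 = 490642.33610
P_0 = D_1/(1+r)^1 + D_2/(1+r)^2 + D_3/(1+r)^3 + D_4/(1+r)^4 + TV/(1+r)^4
    = 20794.02985 + 21195.67046 + 21605.06884 + 22022.37482 + 291521.18670 = 377138.33067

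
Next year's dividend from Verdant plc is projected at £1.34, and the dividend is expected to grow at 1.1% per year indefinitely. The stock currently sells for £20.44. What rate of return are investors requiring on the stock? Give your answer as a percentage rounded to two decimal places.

P = D₁/(r − g) ⇒ r = D₁/P + g = £1.3400/£20.44 + 0.011 = 0.065558 + 0.011 = 0.076558

7.66%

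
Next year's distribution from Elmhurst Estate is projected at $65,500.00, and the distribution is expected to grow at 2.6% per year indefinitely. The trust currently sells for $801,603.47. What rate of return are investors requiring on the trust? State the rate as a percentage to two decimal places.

P = D₁/(r − g) ⇒ r = D₁/P + g = $65,500.0000/$801,603.47 + 0.026 = 0.081711 + 0.026 = 0.107711

10.77%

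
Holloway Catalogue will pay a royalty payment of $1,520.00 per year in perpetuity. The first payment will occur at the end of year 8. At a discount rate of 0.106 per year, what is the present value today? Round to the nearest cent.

Value at end of year 7: C / r = $1,520.00 / 0.106 = $14,339.6226
Discount to today: PV = $14,339.6226 / (1 + 0.106)^7 = $14,339.6226 / 2.024351 = $7,083.56

$7083.56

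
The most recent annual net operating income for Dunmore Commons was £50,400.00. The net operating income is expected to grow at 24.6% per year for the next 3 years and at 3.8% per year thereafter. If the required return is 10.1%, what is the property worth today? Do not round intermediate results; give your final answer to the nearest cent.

£1398229.99

D_1 = 62798.40000
D_2 = 78246.80640
D_3 = 97495.52077
Terminal value at year 3: TV = D_3×(1+g_2)/(r−g_2) = 101200.35056/0.063 = 1606354.77085
P_0 = D_1/(1+r)^1 + D_2/(1+r)^2 + D_3/(1+r)^3 + TV/(1+r)^3
    = 57037.60218 + 64549.36632 + 73050.41819 + 1203592.60454 = 1398229.99123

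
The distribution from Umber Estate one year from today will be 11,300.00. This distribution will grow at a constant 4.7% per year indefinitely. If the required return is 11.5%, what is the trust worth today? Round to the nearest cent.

Growing perpetuity: P = D₁ / (r − g) = 11,300.0000 / (0.115 − 0.047) = 166,176.47

166176.47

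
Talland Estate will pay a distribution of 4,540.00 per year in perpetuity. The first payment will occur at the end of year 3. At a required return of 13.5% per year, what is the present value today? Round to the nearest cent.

26105.40

Value at end of year 2: C / r = 4,540.00 / 0.135 = 33,629.6296
Discount to today: PV = 33,629.6296 / (1 + 0.135)^2 = 33,629.6296 / 1.288225 = 26,105.40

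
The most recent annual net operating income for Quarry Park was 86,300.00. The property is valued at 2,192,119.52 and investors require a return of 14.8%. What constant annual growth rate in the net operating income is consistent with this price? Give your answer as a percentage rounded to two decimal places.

P = D₀(1+g)/(r−g) ⇒ P(r−g) = D₀(1+g) ⇒ g(P+D₀) = P·r − D₀
g = (P·r − D₀)/(P + D₀) = (2,192,119.52×0.148 − 86,300.00) / (2,192,119.52 + 86,300.00) = 0.104517

10.45%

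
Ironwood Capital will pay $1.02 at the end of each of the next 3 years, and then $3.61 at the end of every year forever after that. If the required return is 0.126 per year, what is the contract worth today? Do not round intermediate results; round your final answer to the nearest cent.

PV of 3-year annuity: $1.02 × [1 − (1+0.126)^−3] / 0.126 = 2.42483
Perpetuity value at year 3: $3.61 / 0.126 = 28.65079
PV of perpetuity: 28.65079 / (1+0.126)^3 = 20.06880
Total PV = 2.42483 + 20.06880 = 22.49363

$22.49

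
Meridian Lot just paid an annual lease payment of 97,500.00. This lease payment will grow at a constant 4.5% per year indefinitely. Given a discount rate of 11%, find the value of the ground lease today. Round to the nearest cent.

1567500.00

D₁ = D₀ × (1 + g) = 97,500.00 × 1.045 = 101,887.5000
Growing perpetuity: P = D₁ / (r − g) = 101,887.5000 / (0.11 − 0.045) = 1,567,500.00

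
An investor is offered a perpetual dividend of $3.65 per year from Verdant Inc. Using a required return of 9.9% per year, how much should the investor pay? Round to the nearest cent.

Level perpetuity: PV = C / r = $3.65 / 0.099 = $36.87

$36.87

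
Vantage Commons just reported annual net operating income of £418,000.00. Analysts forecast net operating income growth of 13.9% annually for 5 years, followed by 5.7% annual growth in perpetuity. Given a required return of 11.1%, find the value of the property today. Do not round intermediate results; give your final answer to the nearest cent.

£11519720.05

D_1 = 476102.00000
D_2 = 542280.17800
D_3 = 617657.12274
D_4 = 703511.46280
D_5 = 801299.55613
Terminal value at year 5: TV = D_5×(1+g_2)/(r−g_2) = 846973.63083/0.054 = 15684696.86727
P_0 = D_1/(1+r)^1 + D_2/(1+r)^2 + D_3/(1+r)^3 + D_4/(1+r)^4 + D_5/(1+r)^5 + TV/(1+r)^5
    = 428534.65347 + 439334.80675 + 450407.15111 + 461758.54646 + 473396.02558 + 9266288.87105 = 11519720.05442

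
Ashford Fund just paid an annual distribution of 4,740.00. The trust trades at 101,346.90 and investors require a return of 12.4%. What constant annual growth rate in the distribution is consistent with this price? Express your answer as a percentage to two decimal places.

7.38%

P = D₀(1+g)/(r−g) ⇒ P(r−g) = D₀(1+g) ⇒ g(P+D₀) = P·r − D₀
g = (P·r − D₀)/(P + D₀) = (101,346.90×0.124 − 4,740.00) / (101,346.90 + 4,740.00) = 0.073779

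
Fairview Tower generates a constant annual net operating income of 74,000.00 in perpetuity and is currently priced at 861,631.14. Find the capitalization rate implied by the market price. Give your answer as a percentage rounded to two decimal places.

P = C/r ⇒ r = C/P = 74,000.00/861,631.14 = 0.085884

8.59%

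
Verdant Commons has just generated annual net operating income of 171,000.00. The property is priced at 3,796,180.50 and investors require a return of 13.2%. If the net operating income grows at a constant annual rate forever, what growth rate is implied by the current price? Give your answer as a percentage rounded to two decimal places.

P = D₀(1+g)/(r−g) ⇒ P(r−g) = D₀(1+g) ⇒ g(P+D₀) = P·r − D₀
g = (P·r − D₀)/(P + D₀) = (3,796,180.50×0.132 − 171,000.00) / (3,796,180.50 + 171,000.00) = 0.083207

8.32%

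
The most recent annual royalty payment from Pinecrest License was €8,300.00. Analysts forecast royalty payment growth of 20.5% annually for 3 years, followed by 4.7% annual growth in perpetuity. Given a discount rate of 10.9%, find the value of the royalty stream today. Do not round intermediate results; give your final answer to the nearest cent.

€209269.17

D_1 = 10001.50000
D_2 = 12051.80750
D_3 = 14522.42804
Terminal value at year 3: TV = D_3×(1+g_2)/(r−g_2) = 15204.98216/0.062 = 245241.64767
P_0 = D_1/(1+r)^1 + D_2/(1+r)^2 + D_3/(1+r)^3 + TV/(1+r)^3
    = 9018.48512 + 9799.16553 + 10647.42512 + 179804.09846 = 209269.17424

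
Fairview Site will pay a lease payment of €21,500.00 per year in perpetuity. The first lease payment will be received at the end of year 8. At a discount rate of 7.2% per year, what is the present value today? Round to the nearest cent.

Value at end of year 7: C / r = €21,500.00 / 0.072 = €298,611.1111
Discount to today: PV = €298,611.1111 / (1 + 0.072)^7 = €298,611.1111 / 1.626910 = €183,544.96

€183544.96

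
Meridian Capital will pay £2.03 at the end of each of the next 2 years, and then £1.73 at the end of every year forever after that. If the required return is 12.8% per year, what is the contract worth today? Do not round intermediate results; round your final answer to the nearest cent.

£14.02

PV of 2-year annuity: £2.03 × [1 − (1+0.128)^−2] / 0.128 = 3.39508
Perpetuity value at year 2: £1.73 / 0.128 = 13.51562
PV of perpetuity: 13.51562 / (1+0.128)^2 = 10.62228
Total PV = 3.39508 + 10.62228 = 14.01736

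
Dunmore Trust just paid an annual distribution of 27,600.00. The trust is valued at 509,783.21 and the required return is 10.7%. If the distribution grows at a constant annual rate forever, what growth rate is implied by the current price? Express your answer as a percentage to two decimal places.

P = D₀(1+g)/(r−g) ⇒ P(r−g) = D₀(1+g) ⇒ g(P+D₀) = P·r − D₀
g = (P·r − D₀)/(P + D₀) = (509,783.21×0.107 − 27,600.00) / (509,783.21 + 27,600.00) = 0.050144

5.01%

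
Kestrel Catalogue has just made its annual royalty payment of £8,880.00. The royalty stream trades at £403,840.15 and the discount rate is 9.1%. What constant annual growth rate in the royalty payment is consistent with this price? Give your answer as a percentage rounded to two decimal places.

6.75%

P = D₀(1+g)/(r−g) ⇒ P(r−g) = D₀(1+g) ⇒ g(P+D₀) = P·r − D₀
g = (P·r − D₀)/(P + D₀) = (£403,840.15×0.091 − £8,880.00) / (£403,840.15 + £8,880.00) = 0.067526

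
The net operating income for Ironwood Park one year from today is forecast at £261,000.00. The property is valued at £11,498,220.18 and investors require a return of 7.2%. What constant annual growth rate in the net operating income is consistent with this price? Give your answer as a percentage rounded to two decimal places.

4.93%

P = D₁/(r−g) ⇒ g = r − D₁/P = 0.072 − £261,000.00/£11,498,220.18 = 0.049301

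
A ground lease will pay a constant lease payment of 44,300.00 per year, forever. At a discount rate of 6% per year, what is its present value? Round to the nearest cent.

Level perpetuity: PV = C / r = 44,300.00 / 0.06 = 738,333.33

738333.33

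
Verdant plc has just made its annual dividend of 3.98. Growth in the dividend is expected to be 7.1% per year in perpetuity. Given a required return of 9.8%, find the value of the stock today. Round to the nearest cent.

D₁ = D₀ × (1 + g) = 3.98 × 1.071 = 4.2626
Growing perpetuity: P = D₁ / (r − g) = 4.2626 / (0.098 − 0.071) = 157.87

157.87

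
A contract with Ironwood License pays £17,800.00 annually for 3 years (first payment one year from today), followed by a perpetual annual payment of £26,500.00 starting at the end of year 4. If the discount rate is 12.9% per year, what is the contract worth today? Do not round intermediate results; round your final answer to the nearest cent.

PV of 3-year annuity: £17,800.00 × [1 − (1+0.129)^−3] / 0.129 = 42099.98325
Perpetuity value at year 3: £26,500.00 / 0.129 = 205426.35659
PV of perpetuity: 205426.35659 / (1+0.129)^3 = 142749.41524
Total PV = 42099.98325 + 142749.41524 = 184849.39848

£184849.40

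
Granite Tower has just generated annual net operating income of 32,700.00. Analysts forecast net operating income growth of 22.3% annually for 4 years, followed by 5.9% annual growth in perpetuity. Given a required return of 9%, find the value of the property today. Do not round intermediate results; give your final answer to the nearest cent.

D_1 = 39992.10000
D_2 = 48910.33830
D_3 = 59817.34374
D_4 = 73156.61140
Terminal value at year 4: TV = D_4×(1+g_2)/(r−g_2) = 77472.85147/0.031 = 2499124.24088
P_0 = D_1/(1+r)^1 + D_2/(1+r)^2 + D_3/(1+r)^3 + D_4/(1+r)^4 + TV/(1+r)^4
    = 36690.00000 + 41166.85321 + 46189.96466 + 51825.98787 + 1770442.61783 = 1946315.42356

1946315.42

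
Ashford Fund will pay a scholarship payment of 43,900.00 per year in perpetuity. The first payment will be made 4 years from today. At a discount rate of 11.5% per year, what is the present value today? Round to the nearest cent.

Value at end of year 3: C / r = 43,900.00 / 0.115 = 381,739.1304
Discount to today: PV = 381,739.1304 / (1 + 0.115)^3 = 381,739.1304 / 1.386196 = 275,386.14

275386.14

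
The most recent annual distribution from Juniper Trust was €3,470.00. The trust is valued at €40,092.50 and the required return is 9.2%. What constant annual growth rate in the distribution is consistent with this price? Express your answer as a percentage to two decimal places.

0.50%

P = D₀(1+g)/(r−g) ⇒ P(r−g) = D₀(1+g) ⇒ g(P+D₀) = P·r − D₀
g = (P·r − D₀)/(P + D₀) = (€40,092.50×0.092 − €3,470.00) / (€40,092.50 + €3,470.00) = 0.005016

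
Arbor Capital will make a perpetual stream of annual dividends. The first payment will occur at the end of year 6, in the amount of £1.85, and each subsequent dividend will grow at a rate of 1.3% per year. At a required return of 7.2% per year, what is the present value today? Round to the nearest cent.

Value at end of year 5: C₁ / (r − g) = £1.85 / (0.072 − 0.013) = £31.3559
Discount to today: PV = £31.3559 / (1 + 0.072)^5 = £31.3559 / 1.415709 = £22.15

£22.15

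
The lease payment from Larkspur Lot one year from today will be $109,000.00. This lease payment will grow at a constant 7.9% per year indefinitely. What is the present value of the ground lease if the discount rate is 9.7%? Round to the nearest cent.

Growing perpetuity: P = D₁ / (r − g) = $109,000.0000 / (0.097 − 0.079) = $6,055,555.56

$6055555.56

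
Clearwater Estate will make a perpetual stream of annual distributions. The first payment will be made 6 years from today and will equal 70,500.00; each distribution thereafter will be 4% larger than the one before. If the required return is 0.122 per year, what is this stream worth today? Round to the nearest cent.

483516.14

Value at end of year 5: C₁ / (r − g) = 70,500.00 / (0.122 − 0.04) = 859,756.0976
Discount to today: PV = 859,756.0976 / (1 + 0.122)^5 = 859,756.0976 / 1.778133 = 483,516.14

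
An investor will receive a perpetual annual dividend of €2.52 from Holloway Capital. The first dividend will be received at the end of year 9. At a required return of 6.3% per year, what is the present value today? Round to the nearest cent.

€24.54

Value at end of year 8: C / r = €2.52 / 0.063 = €40.0000
Discount to today: PV = €40.0000 / (1 + 0.063)^8 = €40.0000 / 1.630295 = €24.54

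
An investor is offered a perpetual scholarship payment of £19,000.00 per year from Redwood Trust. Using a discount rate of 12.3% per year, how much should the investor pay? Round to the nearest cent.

Level perpetuity: PV = C / r = £19,000.00 / 0.123 = £154,471.54

£154471.54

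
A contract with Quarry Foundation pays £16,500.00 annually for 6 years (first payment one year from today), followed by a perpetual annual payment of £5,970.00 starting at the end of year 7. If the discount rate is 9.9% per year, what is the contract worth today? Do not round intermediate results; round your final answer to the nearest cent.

£106298.63

PV of 6-year annuity: £16,500.00 × [1 − (1+0.099)^−6] / 0.099 = 72072.88346
Perpetuity value at year 6: £5,970.00 / 0.099 = 60303.03030
PV of perpetuity: 60303.03030 / (1+0.099)^6 = 34225.75065
Total PV = 72072.88346 + 34225.75065 = 106298.63411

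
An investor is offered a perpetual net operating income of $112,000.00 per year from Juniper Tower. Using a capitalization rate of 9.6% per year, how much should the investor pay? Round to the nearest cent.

Level perpetuity: PV = C / r = $112,000.00 / 0.096 = $1,166,666.67

$1166666.67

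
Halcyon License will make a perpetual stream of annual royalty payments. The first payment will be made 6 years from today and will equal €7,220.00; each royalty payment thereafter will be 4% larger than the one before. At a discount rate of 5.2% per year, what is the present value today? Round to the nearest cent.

€466957.39

Value at end of year 5: C₁ / (r − g) = €7,220.00 / (0.052 − 0.04) = €601,666.6667
Discount to today: PV = €601,666.6667 / (1 + 0.052)^5 = €601,666.6667 / 1.288483 = €466,957.39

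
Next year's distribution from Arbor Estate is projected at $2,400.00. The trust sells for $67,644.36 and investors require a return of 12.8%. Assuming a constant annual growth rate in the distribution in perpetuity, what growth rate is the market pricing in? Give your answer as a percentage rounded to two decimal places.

9.25%

P = D₁/(r−g) ⇒ g = r − D₁/P = 0.128 − $2,400.00/$67,644.36 = 0.092520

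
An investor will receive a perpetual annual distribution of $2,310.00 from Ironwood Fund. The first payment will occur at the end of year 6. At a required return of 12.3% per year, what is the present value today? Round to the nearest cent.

$10514.97

Value at end of year 5: C / r = $2,310.00 / 0.123 = $18,780.4878
Discount to today: PV = $18,780.4878 / (1 + 0.123)^5 = $18,780.4878 / 1.786071 = $10,514.97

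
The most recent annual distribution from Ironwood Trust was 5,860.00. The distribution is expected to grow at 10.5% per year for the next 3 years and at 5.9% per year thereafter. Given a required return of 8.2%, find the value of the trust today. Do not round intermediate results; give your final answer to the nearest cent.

D_1 = 6475.30000
D_2 = 7155.20650
D_3 = 7906.50318
Terminal value at year 3: TV = D_3×(1+g_2)/(r−g_2) = 8372.98687/0.023 = 364042.90740
P_0 = D_1/(1+r)^1 + D_2/(1+r)^2 + D_3/(1+r)^3 + TV/(1+r)^3
    = 5984.56562 + 6111.77912 + 6241.69679 + 287389.43056 = 305727.47209

305727.47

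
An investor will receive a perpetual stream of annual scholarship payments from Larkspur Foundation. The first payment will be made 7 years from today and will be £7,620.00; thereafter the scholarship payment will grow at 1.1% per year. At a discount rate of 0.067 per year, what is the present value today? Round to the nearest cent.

Value at end of year 6: C₁ / (r − g) = £7,620.00 / (0.067 − 0.011) = £136,071.4286
Discount to today: PV = £136,071.4286 / (1 + 0.067)^6 = £136,071.4286 / 1.475661 = £92,210.51

£92210.51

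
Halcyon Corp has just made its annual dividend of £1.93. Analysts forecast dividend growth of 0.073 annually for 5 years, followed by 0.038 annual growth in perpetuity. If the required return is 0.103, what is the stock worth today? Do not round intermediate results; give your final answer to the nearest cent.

D_1 = 2.07089
D_2 = 2.22206
D_3 = 2.38428
D_4 = 2.55833
D_5 = 2.74509
Terminal value at year 5: TV = D_5×(1+g_2)/(r−g_2) = 2.84940/0.065 = 43.83691
P_0 = D_1/(1+r)^1 + D_2/(1+r)^2 + D_3/(1+r)^3 + D_4/(1+r)^4 + D_5/(1+r)^5 + TV/(1+r)^5
    = 1.87751 + 1.82644 + 1.77676 + 1.72844 + 1.68143 + 26.85112 = 35.74170

£35.74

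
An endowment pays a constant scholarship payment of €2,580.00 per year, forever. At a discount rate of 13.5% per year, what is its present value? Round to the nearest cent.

Level perpetuity: PV = C / r = €2,580.00 / 0.135 = €19,111.11

€19111.11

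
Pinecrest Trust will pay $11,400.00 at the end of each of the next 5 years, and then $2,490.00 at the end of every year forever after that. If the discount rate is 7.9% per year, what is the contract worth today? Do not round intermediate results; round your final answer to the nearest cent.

PV of 5-year annuity: $11,400.00 × [1 − (1+0.079)^−5] / 0.079 = 45637.11256
Perpetuity value at year 5: $2,490.00 / 0.079 = 31518.98734
PV of perpetuity: 31518.98734 / (1+0.079)^5 = 21550.88118
Total PV = 45637.11256 + 21550.88118 = 67187.99374

$67187.99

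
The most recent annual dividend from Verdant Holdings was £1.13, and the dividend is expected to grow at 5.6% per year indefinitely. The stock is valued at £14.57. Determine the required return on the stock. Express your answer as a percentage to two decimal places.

D₁ = £1.13 × 1.056 = £1.1933
P = D₁/(r − g) ⇒ r = D₁/P + g = £1.1933/£14.57 + 0.056 = 0.081900 + 0.056 = 0.137900

13.79%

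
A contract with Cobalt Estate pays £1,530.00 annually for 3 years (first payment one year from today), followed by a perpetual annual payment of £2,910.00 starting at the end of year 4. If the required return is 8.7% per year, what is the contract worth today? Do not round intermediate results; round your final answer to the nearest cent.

PV of 3-year annuity: £1,530.00 × [1 − (1+0.087)^−3] / 0.087 = 3893.68179
Perpetuity value at year 3: £2,910.00 / 0.087 = 33448.27586
PV of perpetuity: 33448.27586 / (1+0.087)^3 = 26042.64579
Total PV = 3893.68179 + 26042.64579 = 29936.32758

£29936.33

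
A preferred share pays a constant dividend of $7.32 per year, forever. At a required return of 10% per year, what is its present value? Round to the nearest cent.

Level perpetuity: PV = C / r = $7.32 / 0.1 = $73.20

$73.20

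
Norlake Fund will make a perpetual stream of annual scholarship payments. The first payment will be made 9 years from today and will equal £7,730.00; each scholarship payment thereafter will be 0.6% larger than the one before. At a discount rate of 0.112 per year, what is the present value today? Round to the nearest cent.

£31191.43

Value at end of year 8: C₁ / (r − g) = £7,730.00 / (0.112 − 0.006) = £72,924.5283
Discount to today: PV = £72,924.5283 / (1 + 0.112)^8 = £72,924.5283 / 2.337967 = £31,191.43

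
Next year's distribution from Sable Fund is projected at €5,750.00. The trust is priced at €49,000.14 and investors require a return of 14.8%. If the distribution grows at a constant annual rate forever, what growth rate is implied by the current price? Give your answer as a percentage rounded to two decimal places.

3.07%

P = D₁/(r−g) ⇒ g = r − D₁/P = 0.148 − €5,750.00/€49,000.14 = 0.030653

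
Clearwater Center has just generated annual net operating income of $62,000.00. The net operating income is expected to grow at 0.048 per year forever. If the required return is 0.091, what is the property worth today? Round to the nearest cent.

$1511069.77

D₁ = D₀ × (1 + g) = $62,000.00 × 1.048 = $64,976.0000
Growing perpetuity: P = D₁ / (r − g) = $64,976.0000 / (0.091 − 0.048) = $1,511,069.77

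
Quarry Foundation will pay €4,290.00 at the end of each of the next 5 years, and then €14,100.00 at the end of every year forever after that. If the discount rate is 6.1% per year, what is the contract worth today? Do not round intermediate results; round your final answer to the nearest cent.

PV of 5-year annuity: €4,290.00 × [1 − (1+0.061)^−5] / 0.061 = 18021.98590
Perpetuity value at year 5: €14,100.00 / 0.061 = 231147.54098
PV of perpetuity: 231147.54098 / (1+0.061)^5 = 171914.44049
Total PV = 18021.98590 + 171914.44049 = 189936.42638

€189936.43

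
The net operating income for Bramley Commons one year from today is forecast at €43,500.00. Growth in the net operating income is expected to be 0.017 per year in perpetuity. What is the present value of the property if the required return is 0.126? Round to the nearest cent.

Growing perpetuity: P = D₁ / (r − g) = €43,500.0000 / (0.126 − 0.017) = €399,082.57

€399082.57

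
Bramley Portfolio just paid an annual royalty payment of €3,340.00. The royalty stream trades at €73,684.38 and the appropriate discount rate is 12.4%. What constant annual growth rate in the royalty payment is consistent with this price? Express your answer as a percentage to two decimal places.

P = D₀(1+g)/(r−g) ⇒ P(r−g) = D₀(1+g) ⇒ g(P+D₀) = P·r − D₀
g = (P·r − D₀)/(P + D₀) = (€73,684.38×0.124 − €3,340.00) / (€73,684.38 + €3,340.00) = 0.075260

7.53%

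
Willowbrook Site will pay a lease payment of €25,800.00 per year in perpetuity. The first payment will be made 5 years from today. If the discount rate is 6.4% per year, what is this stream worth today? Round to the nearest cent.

Value at end of year 4: C / r = €25,800.00 / 0.064 = €403,125.0000
Discount to today: PV = €403,125.0000 / (1 + 0.064)^4 = €403,125.0000 / 1.281641 = €314,538.07

€314538.07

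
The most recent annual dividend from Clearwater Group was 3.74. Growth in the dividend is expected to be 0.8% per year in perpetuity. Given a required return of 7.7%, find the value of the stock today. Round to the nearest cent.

D₁ = D₀ × (1 + g) = 3.74 × 1.008 = 3.7699
Growing perpetuity: P = D₁ / (r − g) = 3.7699 / (0.077 − 0.008) = 54.64

54.64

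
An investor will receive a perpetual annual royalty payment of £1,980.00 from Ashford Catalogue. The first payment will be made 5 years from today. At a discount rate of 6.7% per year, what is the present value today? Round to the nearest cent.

Value at end of year 4: C / r = £1,980.00 / 0.067 = £29,552.2388
Discount to today: PV = £29,552.2388 / (1 + 0.067)^4 = £29,552.2388 / 1.296157 = £22,799.89

£22799.89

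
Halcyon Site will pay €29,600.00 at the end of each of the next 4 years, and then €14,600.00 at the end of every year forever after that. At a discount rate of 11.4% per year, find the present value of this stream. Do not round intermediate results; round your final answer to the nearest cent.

PV of 4-year annuity: €29,600.00 × [1 − (1+0.114)^−4] / 0.114 = 91053.57710
Perpetuity value at year 4: €14,600.00 / 0.114 = 128070.17544
PV of perpetuity: 128070.17544 / (1+0.114)^4 = 83158.61376
Total PV = 91053.57710 + 83158.61376 = 174212.19086

€174212.19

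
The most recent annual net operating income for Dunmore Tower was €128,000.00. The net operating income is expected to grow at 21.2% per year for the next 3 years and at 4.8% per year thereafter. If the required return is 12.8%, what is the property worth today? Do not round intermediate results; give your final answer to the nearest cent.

D_1 = 155136.00000
D_2 = 188024.83200
D_3 = 227886.09638
Terminal value at year 3: TV = D_3×(1+g_2)/(r−g_2) = 238824.62901/0.08 = 2985307.86263
P_0 = D_1/(1+r)^1 + D_2/(1+r)^2 + D_3/(1+r)^3 + TV/(1+r)^3
    = 137531.91489 + 147773.65324 + 158778.07422 + 2079992.77231 = 2524076.41467

€2524076.41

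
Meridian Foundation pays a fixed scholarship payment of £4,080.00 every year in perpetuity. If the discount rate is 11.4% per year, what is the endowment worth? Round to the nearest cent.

£35789.47

Level perpetuity: PV = C / r = £4,080.00 / 0.114 = £35,789.47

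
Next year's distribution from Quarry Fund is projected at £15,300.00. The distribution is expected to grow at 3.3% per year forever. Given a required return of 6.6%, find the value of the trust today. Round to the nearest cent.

£463636.36

Growing perpetuity: P = D₁ / (r − g) = £15,300.0000 / (0.066 − 0.033) = £463,636.36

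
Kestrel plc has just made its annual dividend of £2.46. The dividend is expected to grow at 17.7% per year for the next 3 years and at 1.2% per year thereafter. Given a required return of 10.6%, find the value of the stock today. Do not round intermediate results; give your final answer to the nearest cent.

D_1 = 2.89542
D_2 = 3.40791
D_3 = 4.01111
Terminal value at year 3: TV = D_3×(1+g_2)/(r−g_2) = 4.05924/0.094 = 43.18343
P_0 = D_1/(1+r)^1 + D_2/(1+r)^2 + D_3/(1+r)^3 + TV/(1+r)^3
    = 2.61792 + 2.78598 + 2.96483 + 31.91918 = 40.28791

£40.29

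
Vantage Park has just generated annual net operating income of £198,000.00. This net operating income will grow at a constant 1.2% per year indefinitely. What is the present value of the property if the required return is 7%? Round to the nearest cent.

D₁ = D₀ × (1 + g) = £198,000.00 × 1.012 = £200,376.0000
Growing perpetuity: P = D₁ / (r − g) = £200,376.0000 / (0.07 − 0.012) = £3,454,758.62

£3454758.62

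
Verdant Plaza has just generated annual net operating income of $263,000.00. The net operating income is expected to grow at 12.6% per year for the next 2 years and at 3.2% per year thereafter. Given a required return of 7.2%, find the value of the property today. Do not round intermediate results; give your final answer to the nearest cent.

$8052633.12

D_1 = 296138.00000
D_2 = 333451.38800
Terminal value at year 2: TV = D_2×(1+g_2)/(r−g_2) = 344121.83242/0.04 = 8603045.81040
P_0 = D_1/(1+r)^1 + D_2/(1+r)^2 + TV/(1+r)^2
    = 276248.13433 + 290163.61871 + 7486221.36264 = 8052633.11567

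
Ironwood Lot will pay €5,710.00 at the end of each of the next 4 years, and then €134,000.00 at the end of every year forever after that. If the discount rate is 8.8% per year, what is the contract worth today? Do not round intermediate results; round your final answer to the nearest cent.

€1105272.49

PV of 4-year annuity: €5,710.00 × [1 − (1+0.088)^−4] / 0.088 = 18580.30103
Perpetuity value at year 4: €134,000.00 / 0.088 = 1522727.27273
PV of perpetuity: 1522727.27273 / (1+0.088)^4 = 1086692.18736
Total PV = 18580.30103 + 1086692.18736 = 1105272.48839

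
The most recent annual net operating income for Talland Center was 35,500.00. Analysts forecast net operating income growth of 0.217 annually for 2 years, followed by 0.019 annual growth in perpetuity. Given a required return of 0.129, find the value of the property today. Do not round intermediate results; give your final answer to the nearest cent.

D_1 = 43203.50000
D_2 = 52578.65950
Terminal value at year 2: TV = D_2×(1+g_2)/(r−g_2) = 53577.65403/0.11 = 487069.58210
P_0 = D_1/(1+r)^1 + D_2/(1+r)^2 + TV/(1+r)^2
    = 38267.05049 + 41249.77896 + 382122.95234 = 461639.78179

461639.78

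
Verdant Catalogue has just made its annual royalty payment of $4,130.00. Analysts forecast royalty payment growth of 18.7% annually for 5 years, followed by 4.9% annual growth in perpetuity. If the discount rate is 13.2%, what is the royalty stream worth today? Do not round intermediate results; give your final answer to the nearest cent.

$90033.36

D_1 = 4902.31000
D_2 = 5819.04197
D_3 = 6907.20282
D_4 = 8198.84975
D_5 = 9732.03465
Terminal value at year 5: TV = D_5×(1+g_2)/(r−g_2) = 10208.90435/0.083 = 122998.84754
P_0 = D_1/(1+r)^1 + D_2/(1+r)^2 + D_3/(1+r)^3 + D_4/(1+r)^4 + D_5/(1+r)^5 + TV/(1+r)^5
    = 4330.66254 + 4541.07459 + 4761.70984 + 4993.06500 + 5235.66092 + 66171.18437 = 90033.35728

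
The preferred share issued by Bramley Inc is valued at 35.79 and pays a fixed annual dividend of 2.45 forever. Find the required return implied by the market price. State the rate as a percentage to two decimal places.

P = C/r ⇒ r = C/P = 2.45/35.79 = 0.068455

6.85%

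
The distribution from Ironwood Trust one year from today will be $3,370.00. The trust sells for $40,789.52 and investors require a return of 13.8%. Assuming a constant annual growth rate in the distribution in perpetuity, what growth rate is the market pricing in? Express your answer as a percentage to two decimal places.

P = D₁/(r−g) ⇒ g = r − D₁/P = 0.138 − $3,370.00/$40,789.52 = 0.055381

5.54%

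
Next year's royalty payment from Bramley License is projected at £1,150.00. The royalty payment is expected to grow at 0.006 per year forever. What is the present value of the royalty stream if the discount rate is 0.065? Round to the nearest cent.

Growing perpetuity: P = D₁ / (r − g) = £1,150.0000 / (0.065 − 0.006) = £19,491.53

£19491.53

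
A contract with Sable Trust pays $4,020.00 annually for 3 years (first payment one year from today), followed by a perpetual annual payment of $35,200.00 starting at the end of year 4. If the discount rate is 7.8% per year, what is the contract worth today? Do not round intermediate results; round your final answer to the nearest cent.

$370637.30

PV of 3-year annuity: $4,020.00 × [1 − (1+0.078)^−3] / 0.078 = 10397.43084
Perpetuity value at year 3: $35,200.00 / 0.078 = 451282.05128
PV of perpetuity: 451282.05128 / (1+0.078)^3 = 360239.87083
Total PV = 10397.43084 + 360239.87083 = 370637.30167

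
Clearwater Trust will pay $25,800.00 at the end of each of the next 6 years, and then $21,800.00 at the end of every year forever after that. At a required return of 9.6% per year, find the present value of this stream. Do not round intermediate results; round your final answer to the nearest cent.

PV of 6-year annuity: $25,800.00 × [1 − (1+0.096)^−6] / 0.096 = 113695.22396
Perpetuity value at year 6: $21,800.00 / 0.096 = 227083.33333
PV of perpetuity: 227083.33333 / (1+0.096)^6 = 131015.27588
Total PV = 113695.22396 + 131015.27588 = 244710.49984

$244710.50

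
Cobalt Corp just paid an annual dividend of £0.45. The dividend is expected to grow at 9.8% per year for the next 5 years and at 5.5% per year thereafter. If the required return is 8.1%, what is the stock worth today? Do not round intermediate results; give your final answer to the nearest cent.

£22.10

D_1 = 0.49410
D_2 = 0.54252
D_3 = 0.59569
D_4 = 0.65407
D_5 = 0.71816
Terminal value at year 5: TV = D_5×(1+g_2)/(r−g_2) = 0.75766/0.026 = 29.14092
P_0 = D_1/(1+r)^1 + D_2/(1+r)^2 + D_3/(1+r)^3 + D_4/(1+r)^4 + D_5/(1+r)^5 + TV/(1+r)^5
    = 0.45708 + 0.46426 + 0.47157 + 0.47898 + 0.48651 + 19.74126 = 22.09966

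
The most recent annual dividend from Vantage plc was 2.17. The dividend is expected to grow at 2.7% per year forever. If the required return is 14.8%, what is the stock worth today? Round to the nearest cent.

18.42

D₁ = D₀ × (1 + g) = 2.17 × 1.027 = 2.2286
Growing perpetuity: P = D₁ / (r − g) = 2.2286 / (0.148 − 0.027) = 18.42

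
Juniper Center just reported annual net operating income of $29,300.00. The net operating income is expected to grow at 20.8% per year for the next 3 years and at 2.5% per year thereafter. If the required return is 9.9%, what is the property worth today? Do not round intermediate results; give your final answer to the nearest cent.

D_1 = 35394.40000
D_2 = 42756.43520
D_3 = 51649.77372
Terminal value at year 3: TV = D_3×(1+g_2)/(r−g_2) = 52941.01806/0.074 = 715419.16304
P_0 = D_1/(1+r)^1 + D_2/(1+r)^2 + D_3/(1+r)^3 + TV/(1+r)^3
    = 32206.00546 + 35400.23166 + 38911.26465 + 538973.59814 = 645491.09991

$645491.10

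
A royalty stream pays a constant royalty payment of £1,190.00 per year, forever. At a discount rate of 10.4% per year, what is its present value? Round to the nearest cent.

Level perpetuity: PV = C / r = £1,190.00 / 0.104 = £11,442.31

£11442.31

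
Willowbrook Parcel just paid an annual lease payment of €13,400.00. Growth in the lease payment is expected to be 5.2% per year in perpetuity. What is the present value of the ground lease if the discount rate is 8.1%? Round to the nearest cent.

€486096.55

D₁ = D₀ × (1 + g) = €13,400.00 × 1.052 = €14,096.8000
Growing perpetuity: P = D₁ / (r − g) = €14,096.8000 / (0.081 − 0.052) = €486,096.55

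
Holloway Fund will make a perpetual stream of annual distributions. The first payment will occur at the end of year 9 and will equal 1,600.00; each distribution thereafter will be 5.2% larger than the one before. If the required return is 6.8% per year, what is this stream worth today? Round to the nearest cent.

Value at end of year 8: C₁ / (r − g) = 1,600.00 / (0.068 − 0.052) = 100,000.0000
Discount to today: PV = 100,000.0000 / (1 + 0.068)^8 = 100,000.0000 / 1.692661 = 59,078.57

59078.57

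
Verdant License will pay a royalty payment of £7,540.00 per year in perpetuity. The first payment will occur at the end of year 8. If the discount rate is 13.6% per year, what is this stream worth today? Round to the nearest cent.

Value at end of year 7: C / r = £7,540.00 / 0.136 = £55,441.1765
Discount to today: PV = £55,441.1765 / (1 + 0.136)^7 = £55,441.1765 / 2.441453 = £22,708.27

£22708.27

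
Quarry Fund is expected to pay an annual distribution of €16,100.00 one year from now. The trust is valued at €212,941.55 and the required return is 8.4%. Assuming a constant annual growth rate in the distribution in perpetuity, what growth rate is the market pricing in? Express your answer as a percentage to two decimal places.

P = D₁/(r−g) ⇒ g = r − D₁/P = 0.084 − €16,100.00/€212,941.55 = 0.008392

0.84%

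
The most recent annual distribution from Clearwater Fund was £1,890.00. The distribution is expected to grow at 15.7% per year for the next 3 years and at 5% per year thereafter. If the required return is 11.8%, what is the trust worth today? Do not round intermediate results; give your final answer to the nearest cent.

£38420.58

D_1 = 2186.73000
D_2 = 2530.04661
D_3 = 2927.26393
Terminal value at year 3: TV = D_3×(1+g_2)/(r−g_2) = 3073.62712/0.068 = 45200.39888
P_0 = D_1/(1+r)^1 + D_2/(1+r)^2 + D_3/(1+r)^3 + TV/(1+r)^3
    = 1955.93023 + 2024.16036 + 2094.77060 + 32345.72253 = 38420.58372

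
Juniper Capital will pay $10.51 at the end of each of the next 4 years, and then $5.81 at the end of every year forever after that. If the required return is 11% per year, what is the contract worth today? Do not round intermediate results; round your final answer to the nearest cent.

PV of 4-year annuity: $10.51 × [1 − (1+0.11)^−4] / 0.11 = 32.60670
Perpetuity value at year 4: $5.81 / 0.11 = 52.81818
PV of perpetuity: 52.81818 / (1+0.11)^4 = 34.79297
Total PV = 32.60670 + 34.79297 = 67.39968

$67.40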